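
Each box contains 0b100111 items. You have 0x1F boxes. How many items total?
Convert 0b100111 (binary) → 32 + 4 + 2 + 1 = 39 (decimal)
Convert 0x1F (hexadecimal) → 1×16 + 15 = 31 (decimal)
Compute 39 × 31 = 1209
1209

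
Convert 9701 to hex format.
Convert 9701 (decimal) → 9701 = 2×4096 + 5×256 + 14×16 + 5 → 0x25E5 (hexadecimal)
0x25E5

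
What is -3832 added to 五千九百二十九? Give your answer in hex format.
Convert 五千九百二十九 (Chinese numeral) → 5×1000 + 9×100 + 2×10 + 9 = 5929 (decimal)
Compute -3832 + 5929 = 2097
Convert 2097 (decimal) → 2097 = 8×256 + 3×16 + 1 → 0x831 (hexadecimal)
0x831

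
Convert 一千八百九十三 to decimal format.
Convert 一千八百九十三 (Chinese numeral) → 1×1000 + 8×100 + 9×10 + 3 = 1893 (decimal)
1893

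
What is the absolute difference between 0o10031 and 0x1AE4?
Convert 0o10031 (octal) → 1×4096 + 3×8 + 1 = 4121 (decimal)
Convert 0x1AE4 (hexadecimal) → 1×4096 + 10×256 + 14×16 + 4 = 6884 (decimal)
Compute |4121 - 6884| = 2763
2763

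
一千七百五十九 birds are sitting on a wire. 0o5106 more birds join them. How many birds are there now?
Convert 一千七百五十九 (Chinese numeral) → 1×1000 + 7×100 + 5×10 + 9 = 1759 (decimal)
Convert 0o5106 (octal) → 5×512 + 1×64 + 6 = 2630 (decimal)
Compute 1759 + 2630 = 4389
4389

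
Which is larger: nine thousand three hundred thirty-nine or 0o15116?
Convert nine thousand three hundred thirty-nine (English words) → 9×1000 + 3×100 + 39 = 9339 (decimal)
Convert 0o15116 (octal) → 1×4096 + 5×512 + 1×64 + 1×8 + 6 = 6734 (decimal)
Compare 9339 vs 6734: larger = 9339
9339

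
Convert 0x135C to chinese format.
Convert 0x135C (hexadecimal) → 1×4096 + 3×256 + 5×16 + 12 = 4956 (decimal)
Convert 4956 (decimal) → 4956 = 4×1000 + 9×100 + 5×10 + 6 → 四千九百五十六 (Chinese numeral)
四千九百五十六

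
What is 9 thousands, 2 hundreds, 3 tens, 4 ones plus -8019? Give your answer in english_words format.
Convert 9 thousands, 2 hundreds, 3 tens, 4 ones (place-value notation) → 9×1000 + 2×100 + 3×10 + 4 = 9234 (decimal)
Compute 9234 + -8019 = 1215
Convert 1215 (decimal) → 1215 = 1×1000 + 2×100 + 15 → one thousand two hundred fifteen (English words)
one thousand two hundred fifteen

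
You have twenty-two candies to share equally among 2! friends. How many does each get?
Convert twenty-two (English words) → 22 (decimal)
Convert 2! (factorial) → 2 (decimal)
Compute 22 ÷ 2 = 11
11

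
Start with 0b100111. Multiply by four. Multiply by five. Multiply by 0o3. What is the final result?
Convert 0b100111 (binary) → 32 + 4 + 2 + 1 = 39 (decimal)
Start: 39
Convert four (English words) → 4 (decimal)
39 × 4 = 156
Convert five (English words) → 5 (decimal)
156 × 5 = 780
Convert 0o3 (octal) → 3 (decimal)
780 × 3 = 2340
2340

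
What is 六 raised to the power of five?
Convert 六 (Chinese numeral) → 6 (decimal)
Convert five (English words) → 5 (decimal)
Compute 6 ^ 5 = 7776
7776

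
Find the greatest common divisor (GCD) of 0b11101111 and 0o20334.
Convert 0b11101111 (binary) → 128 + 64 + 32 + 8 + 4 + 2 + 1 = 239 (decimal)
Convert 0o20334 (octal) → 2×4096 + 3×64 + 3×8 + 4 = 8412 (decimal)
Compute gcd(239, 8412) = 1
1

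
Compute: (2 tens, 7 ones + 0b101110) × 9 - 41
Convert 2 tens, 7 ones (place-value notation) → 2×10 + 7 = 27 (decimal)
Convert 0b101110 (binary) → 32 + 8 + 4 + 2 = 46 (decimal)
Expression in decimal: (27 + 46) × 9 - 41
Parentheses first: 27 + 46 = 73
Multiply: 73 × 9 = 657
Subtract: 657 - 41 = 616
616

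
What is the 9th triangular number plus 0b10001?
The 9th triangular number = 9×10/2 = 45
Convert 0b10001 (binary) → 16 + 1 = 17 (decimal)
Compute 45 + 17 = 62
62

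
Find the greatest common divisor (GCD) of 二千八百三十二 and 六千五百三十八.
Convert 二千八百三十二 (Chinese numeral) → 2×1000 + 8×100 + 3×10 + 2 = 2832 (decimal)
Convert 六千五百三十八 (Chinese numeral) → 6×1000 + 5×100 + 3×10 + 8 = 6538 (decimal)
Compute gcd(2832, 6538) = 2
2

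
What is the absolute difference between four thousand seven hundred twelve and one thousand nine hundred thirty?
Convert four thousand seven hundred twelve (English words) → 4×1000 + 7×100 + 12 = 4712 (decimal)
Convert one thousand nine hundred thirty (English words) → 1×1000 + 9×100 + 30 = 1930 (decimal)
Compute |4712 - 1930| = 2782
2782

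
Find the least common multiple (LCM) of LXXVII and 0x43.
Convert LXXVII (Roman numeral) → 50 + 10 + 10 + 5 + 1 + 1 = 77 (decimal)
Convert 0x43 (hexadecimal) → 4×16 + 3 = 67 (decimal)
Compute lcm(77, 67) = 5159
5159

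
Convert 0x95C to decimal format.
Convert 0x95C (hexadecimal) → 9×256 + 5×16 + 12 = 2396 (decimal)
2396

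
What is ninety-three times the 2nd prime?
Convert ninety-three (English words) → 93 (decimal)
Convert the 2nd prime (prime index) → 3 (decimal)
Compute 93 × 3 = 279
279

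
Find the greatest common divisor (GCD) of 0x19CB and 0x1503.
Convert 0x19CB (hexadecimal) → 1×4096 + 9×256 + 12×16 + 11 = 6603 (decimal)
Convert 0x1503 (hexadecimal) → 1×4096 + 5×256 + 3 = 5379 (decimal)
Compute gcd(6603, 5379) = 3
3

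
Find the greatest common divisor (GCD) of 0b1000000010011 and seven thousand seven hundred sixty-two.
Convert 0b1000000010011 (binary) → 4096 + 16 + 2 + 1 = 4115 (decimal)
Convert seven thousand seven hundred sixty-two (English words) → 7×1000 + 7×100 + 62 = 7762 (decimal)
Compute gcd(4115, 7762) = 1
1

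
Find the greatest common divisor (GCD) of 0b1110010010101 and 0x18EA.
Convert 0b1110010010101 (binary) → 4096 + 2048 + 1024 + 128 + 16 + 4 + 1 = 7317 (decimal)
Convert 0x18EA (hexadecimal) → 1×4096 + 8×256 + 14×16 + 10 = 6378 (decimal)
Compute gcd(7317, 6378) = 3
3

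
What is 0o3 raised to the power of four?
Convert 0o3 (octal) → 3 (decimal)
Convert four (English words) → 4 (decimal)
Compute 3 ^ 4 = 81
81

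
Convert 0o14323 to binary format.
Convert 0o14323 (octal) → 1×4096 + 4×512 + 3×64 + 2×8 + 3 = 6355 (decimal)
Convert 6355 (decimal) → 6355 = 4096 + 2048 + 128 + 64 + 16 + 2 + 1 → 0b1100011010011 (binary)
0b1100011010011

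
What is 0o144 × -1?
Convert 0o144 (octal) → 1×64 + 4×8 + 4 = 100 (decimal)
Compute 100 × -1 = -100
-100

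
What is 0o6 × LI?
Convert 0o6 (octal) → 6 (decimal)
Convert LI (Roman numeral) → 50 + 1 = 51 (decimal)
Compute 6 × 51 = 306
306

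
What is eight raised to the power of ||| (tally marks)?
Convert eight (English words) → 8 (decimal)
Convert ||| (tally marks) → 3 (decimal)
Compute 8 ^ 3 = 512
512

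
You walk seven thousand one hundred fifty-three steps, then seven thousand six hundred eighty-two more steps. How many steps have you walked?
Convert seven thousand one hundred fifty-three (English words) → 7×1000 + 1×100 + 53 = 7153 (decimal)
Convert seven thousand six hundred eighty-two (English words) → 7×1000 + 6×100 + 82 = 7682 (decimal)
Compute 7153 + 7682 = 14835
14835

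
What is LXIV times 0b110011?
Convert LXIV (Roman numeral) → 50 + 10 + 4 = 64 (decimal)
Convert 0b110011 (binary) → 32 + 16 + 2 + 1 = 51 (decimal)
Compute 64 × 51 = 3264
3264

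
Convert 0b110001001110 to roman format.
Convert 0b110001001110 (binary) → 2048 + 1024 + 64 + 8 + 4 + 2 = 3150 (decimal)
Convert 3150 (decimal) → 3150 = 1000 + 1000 + 1000 + 100 + 50 → MMMCL (Roman numeral)
MMMCL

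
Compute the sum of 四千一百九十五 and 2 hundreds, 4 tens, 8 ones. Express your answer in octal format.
Convert 四千一百九十五 (Chinese numeral) → 4×1000 + 1×100 + 9×10 + 5 = 4195 (decimal)
Convert 2 hundreds, 4 tens, 8 ones (place-value notation) → 2×100 + 4×10 + 8 = 248 (decimal)
Compute 4195 + 248 = 4443
Convert 4443 (decimal) → 4443 = 1×4096 + 5×64 + 3×8 + 3 → 0o10533 (octal)
0o10533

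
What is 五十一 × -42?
Convert 五十一 (Chinese numeral) → 5×10 + 1 = 51 (decimal)
Compute 51 × -42 = -2142
-2142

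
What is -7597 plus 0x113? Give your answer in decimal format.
Convert 0x113 (hexadecimal) → 1×256 + 1×16 + 3 = 275 (decimal)
Compute -7597 + 275 = -7322
-7322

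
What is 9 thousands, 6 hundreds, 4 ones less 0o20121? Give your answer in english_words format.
Convert 9 thousands, 6 hundreds, 4 ones (place-value notation) → 9×1000 + 6×100 + 4 = 9604 (decimal)
Convert 0o20121 (octal) → 2×4096 + 1×64 + 2×8 + 1 = 8273 (decimal)
Compute 9604 - 8273 = 1331
Convert 1331 (decimal) → 1331 = 1×1000 + 3×100 + 31 → one thousand three hundred thirty-one (English words)
one thousand three hundred thirty-one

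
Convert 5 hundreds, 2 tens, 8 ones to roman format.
Convert 5 hundreds, 2 tens, 8 ones (place-value notation) → 5×100 + 2×10 + 8 = 528 (decimal)
Convert 528 (decimal) → 528 = 500 + 10 + 10 + 5 + 1 + 1 + 1 → DXXVIII (Roman numeral)
DXXVIII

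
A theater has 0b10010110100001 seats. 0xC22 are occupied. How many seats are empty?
Convert 0b10010110100001 (binary) → 8192 + 1024 + 256 + 128 + 32 + 1 = 9633 (decimal)
Convert 0xC22 (hexadecimal) → 12×256 + 2×16 + 2 = 3106 (decimal)
Compute 9633 - 3106 = 6527
6527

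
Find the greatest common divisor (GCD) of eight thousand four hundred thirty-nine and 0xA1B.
Convert eight thousand four hundred thirty-nine (English words) → 8×1000 + 4×100 + 39 = 8439 (decimal)
Convert 0xA1B (hexadecimal) → 10×256 + 1×16 + 11 = 2587 (decimal)
Compute gcd(8439, 2587) = 1
1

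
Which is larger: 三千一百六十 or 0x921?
Convert 三千一百六十 (Chinese numeral) → 3×1000 + 1×100 + 6×10 = 3160 (decimal)
Convert 0x921 (hexadecimal) → 9×256 + 2×16 + 1 = 2337 (decimal)
Compare 3160 vs 2337: larger = 3160
3160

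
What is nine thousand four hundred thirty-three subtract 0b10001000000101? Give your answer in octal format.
Convert nine thousand four hundred thirty-three (English words) → 9×1000 + 4×100 + 33 = 9433 (decimal)
Convert 0b10001000000101 (binary) → 8192 + 512 + 4 + 1 = 8709 (decimal)
Compute 9433 - 8709 = 724
Convert 724 (decimal) → 724 = 1×512 + 3×64 + 2×8 + 4 → 0o1324 (octal)
0o1324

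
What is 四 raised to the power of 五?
Convert 四 (Chinese numeral) → 4 (decimal)
Convert 五 (Chinese numeral) → 5 (decimal)
Compute 4 ^ 5 = 1024
1024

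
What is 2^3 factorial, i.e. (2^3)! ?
Convert 2^3 (power) → 8 (decimal)
Compute 8! = 40320
40320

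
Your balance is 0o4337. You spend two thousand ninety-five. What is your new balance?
Convert 0o4337 (octal) → 4×512 + 3×64 + 3×8 + 7 = 2271 (decimal)
Convert two thousand ninety-five (English words) → 2×1000 + 95 = 2095 (decimal)
Compute 2271 - 2095 = 176
176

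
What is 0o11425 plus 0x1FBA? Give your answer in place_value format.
Convert 0o11425 (octal) → 1×4096 + 1×512 + 4×64 + 2×8 + 5 = 4885 (decimal)
Convert 0x1FBA (hexadecimal) → 1×4096 + 15×256 + 11×16 + 10 = 8122 (decimal)
Compute 4885 + 8122 = 13007
Convert 13007 (decimal) → 13007 = 13×1000 + 7 → 13 thousands, 7 ones (place-value notation)
13 thousands, 7 ones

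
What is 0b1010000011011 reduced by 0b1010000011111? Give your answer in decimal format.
Convert 0b1010000011011 (binary) → 4096 + 1024 + 16 + 8 + 2 + 1 = 5147 (decimal)
Convert 0b1010000011111 (binary) → 4096 + 1024 + 16 + 8 + 4 + 2 + 1 = 5151 (decimal)
Compute 5147 - 5151 = -4
-4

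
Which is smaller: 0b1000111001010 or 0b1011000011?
Convert 0b1000111001010 (binary) → 4096 + 256 + 128 + 64 + 8 + 2 = 4554 (decimal)
Convert 0b1011000011 (binary) → 512 + 128 + 64 + 2 + 1 = 707 (decimal)
Compare 4554 vs 707: smaller = 707
707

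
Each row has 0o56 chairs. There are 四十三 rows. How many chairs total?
Convert 0o56 (octal) → 5×8 + 6 = 46 (decimal)
Convert 四十三 (Chinese numeral) → 4×10 + 3 = 43 (decimal)
Compute 46 × 43 = 1978
1978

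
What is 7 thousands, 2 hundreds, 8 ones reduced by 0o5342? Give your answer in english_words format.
Convert 7 thousands, 2 hundreds, 8 ones (place-value notation) → 7×1000 + 2×100 + 8 = 7208 (decimal)
Convert 0o5342 (octal) → 5×512 + 3×64 + 4×8 + 2 = 2786 (decimal)
Compute 7208 - 2786 = 4422
Convert 4422 (decimal) → 4422 = 4×1000 + 4×100 + 22 → four thousand four hundred twenty-two (English words)
four thousand four hundred twenty-two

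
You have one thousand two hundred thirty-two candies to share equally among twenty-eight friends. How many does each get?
Convert one thousand two hundred thirty-two (English words) → 1×1000 + 2×100 + 32 = 1232 (decimal)
Convert twenty-eight (English words) → 28 (decimal)
Compute 1232 ÷ 28 = 44
44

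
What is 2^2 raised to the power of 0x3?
Convert 2^2 (power) → 4 (decimal)
Convert 0x3 (hexadecimal) → 3 (decimal)
Compute 4 ^ 3 = 64
64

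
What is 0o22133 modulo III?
Convert 0o22133 (octal) → 2×4096 + 2×512 + 1×64 + 3×8 + 3 = 9307 (decimal)
Convert III (Roman numeral) → 1 + 1 + 1 = 3 (decimal)
Compute 9307 mod 3 = 1
1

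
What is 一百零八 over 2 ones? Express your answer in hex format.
Convert 一百零八 (Chinese numeral) → 1×100 + 8 = 108 (decimal)
Convert 2 ones (place-value notation) → 2 (decimal)
Compute 108 ÷ 2 = 54
Convert 54 (decimal) → 54 = 3×16 + 6 → 0x36 (hexadecimal)
0x36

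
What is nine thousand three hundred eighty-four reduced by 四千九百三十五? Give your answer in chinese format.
Convert nine thousand three hundred eighty-four (English words) → 9×1000 + 3×100 + 84 = 9384 (decimal)
Convert 四千九百三十五 (Chinese numeral) → 4×1000 + 9×100 + 3×10 + 5 = 4935 (decimal)
Compute 9384 - 4935 = 4449
Convert 4449 (decimal) → 4449 = 4×1000 + 4×100 + 4×10 + 9 → 四千四百四十九 (Chinese numeral)
四千四百四十九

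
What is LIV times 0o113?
Convert LIV (Roman numeral) → 50 + 4 = 54 (decimal)
Convert 0o113 (octal) → 1×64 + 1×8 + 3 = 75 (decimal)
Compute 54 × 75 = 4050
4050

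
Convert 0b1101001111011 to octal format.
Convert 0b1101001111011 (binary) → 4096 + 2048 + 512 + 64 + 32 + 16 + 8 + 2 + 1 = 6779 (decimal)
Convert 6779 (decimal) → 6779 = 1×4096 + 5×512 + 1×64 + 7×8 + 3 → 0o15173 (octal)
0o15173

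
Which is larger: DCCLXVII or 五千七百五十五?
Convert DCCLXVII (Roman numeral) → 500 + 100 + 100 + 50 + 10 + 5 + 1 + 1 = 767 (decimal)
Convert 五千七百五十五 (Chinese numeral) → 5×1000 + 7×100 + 5×10 + 5 = 5755 (decimal)
Compare 767 vs 5755: larger = 5755
5755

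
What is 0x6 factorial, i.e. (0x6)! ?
Convert 0x6 (hexadecimal) → 6 (decimal)
Compute 6! = 720
720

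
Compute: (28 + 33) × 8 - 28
Parentheses first: 28 + 33 = 61
Multiply: 61 × 8 = 488
Subtract: 488 - 28 = 460
460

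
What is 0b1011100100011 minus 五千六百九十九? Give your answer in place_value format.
Convert 0b1011100100011 (binary) → 4096 + 1024 + 512 + 256 + 32 + 2 + 1 = 5923 (decimal)
Convert 五千六百九十九 (Chinese numeral) → 5×1000 + 6×100 + 9×10 + 9 = 5699 (decimal)
Compute 5923 - 5699 = 224
Convert 224 (decimal) → 224 = 2×100 + 2×10 + 4 → 2 hundreds, 2 tens, 4 ones (place-value notation)
2 hundreds, 2 tens, 4 ones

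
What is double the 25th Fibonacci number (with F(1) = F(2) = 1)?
The 25th Fibonacci number (with F(1) = F(2) = 1) = 75025
Compute 75025 × 2 = 150050
150050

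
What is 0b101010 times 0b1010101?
Convert 0b101010 (binary) → 32 + 8 + 2 = 42 (decimal)
Convert 0b1010101 (binary) → 64 + 16 + 4 + 1 = 85 (decimal)
Compute 42 × 85 = 3570
3570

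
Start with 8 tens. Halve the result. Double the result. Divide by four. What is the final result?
Convert 8 tens (place-value notation) → 8×10 = 80 (decimal)
Start: 80
80 ÷ 2 = 40
40 × 2 = 80
Convert four (English words) → 4 (decimal)
80 ÷ 4 = 20
20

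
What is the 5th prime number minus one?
The 5th prime number = 11
Convert one (English words) → 1 (decimal)
Compute 11 - 1 = 10
10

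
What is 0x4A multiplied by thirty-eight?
Convert 0x4A (hexadecimal) → 4×16 + 10 = 74 (decimal)
Convert thirty-eight (English words) → 38 (decimal)
Compute 74 × 38 = 2812
2812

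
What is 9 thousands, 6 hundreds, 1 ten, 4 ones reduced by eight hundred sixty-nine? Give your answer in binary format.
Convert 9 thousands, 6 hundreds, 1 ten, 4 ones (place-value notation) → 9×1000 + 6×100 + 1×10 + 4 = 9614 (decimal)
Convert eight hundred sixty-nine (English words) → 8×100 + 69 = 869 (decimal)
Compute 9614 - 869 = 8745
Convert 8745 (decimal) → 8745 = 8192 + 512 + 32 + 8 + 1 → 0b10001000101001 (binary)
0b10001000101001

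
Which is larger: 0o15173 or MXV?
Convert 0o15173 (octal) → 1×4096 + 5×512 + 1×64 + 7×8 + 3 = 6779 (decimal)
Convert MXV (Roman numeral) → 1000 + 10 + 5 = 1015 (decimal)
Compare 6779 vs 1015: larger = 6779
6779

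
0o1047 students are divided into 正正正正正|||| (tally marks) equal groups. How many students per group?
Convert 0o1047 (octal) → 1×512 + 4×8 + 7 = 551 (decimal)
Convert 正正正正正|||| (tally marks) → 5 + 5 + 5 + 5 + 5 + 4 = 29 (decimal)
Compute 551 ÷ 29 = 19
19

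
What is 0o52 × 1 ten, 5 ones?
Convert 0o52 (octal) → 5×8 + 2 = 42 (decimal)
Convert 1 ten, 5 ones (place-value notation) → 1×10 + 5 = 15 (decimal)
Compute 42 × 15 = 630
630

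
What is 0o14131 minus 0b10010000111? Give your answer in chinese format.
Convert 0o14131 (octal) → 1×4096 + 4×512 + 1×64 + 3×8 + 1 = 6233 (decimal)
Convert 0b10010000111 (binary) → 1024 + 128 + 4 + 2 + 1 = 1159 (decimal)
Compute 6233 - 1159 = 5074
Convert 5074 (decimal) → 5074 = 5×1000 + 7×10 + 4 → 五千零七十四 (Chinese numeral)
五千零七十四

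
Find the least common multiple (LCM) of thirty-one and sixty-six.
Convert thirty-one (English words) → 31 (decimal)
Convert sixty-six (English words) → 66 (decimal)
Compute lcm(31, 66) = 2046
2046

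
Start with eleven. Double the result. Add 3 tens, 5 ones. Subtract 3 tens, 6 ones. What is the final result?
Convert eleven (English words) → 11 (decimal)
Start: 11
11 × 2 = 22
Convert 3 tens, 5 ones (place-value notation) → 3×10 + 5 = 35 (decimal)
22 + 35 = 57
Convert 3 tens, 6 ones (place-value notation) → 3×10 + 6 = 36 (decimal)
57 - 36 = 21
21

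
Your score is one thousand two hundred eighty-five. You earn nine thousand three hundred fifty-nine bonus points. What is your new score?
Convert one thousand two hundred eighty-five (English words) → 1×1000 + 2×100 + 85 = 1285 (decimal)
Convert nine thousand three hundred fifty-nine (English words) → 9×1000 + 3×100 + 59 = 9359 (decimal)
Compute 1285 + 9359 = 10644
10644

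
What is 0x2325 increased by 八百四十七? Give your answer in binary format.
Convert 0x2325 (hexadecimal) → 2×4096 + 3×256 + 2×16 + 5 = 8997 (decimal)
Convert 八百四十七 (Chinese numeral) → 8×100 + 4×10 + 7 = 847 (decimal)
Compute 8997 + 847 = 9844
Convert 9844 (decimal) → 9844 = 8192 + 1024 + 512 + 64 + 32 + 16 + 4 → 0b10011001110100 (binary)
0b10011001110100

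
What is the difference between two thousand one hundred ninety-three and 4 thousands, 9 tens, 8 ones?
Convert two thousand one hundred ninety-three (English words) → 2×1000 + 1×100 + 93 = 2193 (decimal)
Convert 4 thousands, 9 tens, 8 ones (place-value notation) → 4×1000 + 9×10 + 8 = 4098 (decimal)
Difference: |2193 - 4098| = 1905
1905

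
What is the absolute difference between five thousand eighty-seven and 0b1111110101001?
Convert five thousand eighty-seven (English words) → 5×1000 + 87 = 5087 (decimal)
Convert 0b1111110101001 (binary) → 4096 + 2048 + 1024 + 512 + 256 + 128 + 32 + 8 + 1 = 8105 (decimal)
Compute |5087 - 8105| = 3018
3018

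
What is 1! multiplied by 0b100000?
Convert 1! (factorial) → 1 (decimal)
Convert 0b100000 (binary) → 32 (decimal)
Compute 1 × 32 = 32
32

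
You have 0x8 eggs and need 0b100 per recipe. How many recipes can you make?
Convert 0x8 (hexadecimal) → 8 (decimal)
Convert 0b100 (binary) → 4 (decimal)
Compute 8 ÷ 4 = 2
2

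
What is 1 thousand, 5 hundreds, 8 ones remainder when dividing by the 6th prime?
Convert 1 thousand, 5 hundreds, 8 ones (place-value notation) → 1×1000 + 5×100 + 8 = 1508 (decimal)
Convert the 6th prime (prime index) → 13 (decimal)
Compute 1508 mod 13 = 0
0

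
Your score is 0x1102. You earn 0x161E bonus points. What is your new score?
Convert 0x1102 (hexadecimal) → 1×4096 + 1×256 + 2 = 4354 (decimal)
Convert 0x161E (hexadecimal) → 1×4096 + 6×256 + 1×16 + 14 = 5662 (decimal)
Compute 4354 + 5662 = 10016
10016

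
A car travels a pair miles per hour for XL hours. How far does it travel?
Convert a pair (colloquial) → 2 (decimal)
Convert XL (Roman numeral) → 40 (decimal)
Compute 2 × 40 = 80
80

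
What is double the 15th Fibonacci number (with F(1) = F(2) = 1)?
The 15th Fibonacci number (with F(1) = F(2) = 1): 1, 1, 2, 3, 5, 8, 13, 21, 34, 55, 89, 144, 233, 377, 610 → 610
Compute 610 × 2 = 1220
1220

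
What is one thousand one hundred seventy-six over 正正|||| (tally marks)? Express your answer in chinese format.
Convert one thousand one hundred seventy-six (English words) → 1×1000 + 1×100 + 76 = 1176 (decimal)
Convert 正正|||| (tally marks) → 5 + 5 + 4 = 14 (decimal)
Compute 1176 ÷ 14 = 84
Convert 84 (decimal) → 84 = 8×10 + 4 → 八十四 (Chinese numeral)
八十四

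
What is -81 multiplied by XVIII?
Convert XVIII (Roman numeral) → 10 + 5 + 1 + 1 + 1 = 18 (decimal)
Compute -81 × 18 = -1458
-1458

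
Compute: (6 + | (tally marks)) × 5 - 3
Convert | (tally marks) → 1 (decimal)
Expression in decimal: (6 + 1) × 5 - 3
Parentheses first: 6 + 1 = 7
Multiply: 7 × 5 = 35
Subtract: 35 - 3 = 32
32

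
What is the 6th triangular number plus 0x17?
The 6th triangular number = 6×7/2 = 21
Convert 0x17 (hexadecimal) → 1×16 + 7 = 23 (decimal)
Compute 21 + 23 = 44
44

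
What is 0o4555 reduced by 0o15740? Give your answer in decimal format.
Convert 0o4555 (octal) → 4×512 + 5×64 + 5×8 + 5 = 2413 (decimal)
Convert 0o15740 (octal) → 1×4096 + 5×512 + 7×64 + 4×8 = 7136 (decimal)
Compute 2413 - 7136 = -4723
-4723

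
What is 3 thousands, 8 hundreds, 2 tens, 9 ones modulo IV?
Convert 3 thousands, 8 hundreds, 2 tens, 9 ones (place-value notation) → 3×1000 + 8×100 + 2×10 + 9 = 3829 (decimal)
Convert IV (Roman numeral) → 4 (decimal)
Compute 3829 mod 4 = 1
1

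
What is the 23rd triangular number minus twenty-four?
The 23rd triangular number = 23×24/2 = 276
Convert twenty-four (English words) → 24 (decimal)
Compute 276 - 24 = 252
252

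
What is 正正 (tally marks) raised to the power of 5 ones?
Convert 正正 (tally marks) → 5 + 5 = 10 (decimal)
Convert 5 ones (place-value notation) → 5 (decimal)
Compute 10 ^ 5 = 100000
100000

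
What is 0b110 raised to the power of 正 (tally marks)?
Convert 0b110 (binary) → 4 + 2 = 6 (decimal)
Convert 正 (tally marks) → 5 (decimal)
Compute 6 ^ 5 = 7776
7776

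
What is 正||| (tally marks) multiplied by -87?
Convert 正||| (tally marks) → 5 + 3 = 8 (decimal)
Compute 8 × -87 = -696
-696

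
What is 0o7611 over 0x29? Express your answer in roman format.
Convert 0o7611 (octal) → 7×512 + 6×64 + 1×8 + 1 = 3977 (decimal)
Convert 0x29 (hexadecimal) → 2×16 + 9 = 41 (decimal)
Compute 3977 ÷ 41 = 97
Convert 97 (decimal) → 97 = 90 + 5 + 1 + 1 → XCVII (Roman numeral)
XCVII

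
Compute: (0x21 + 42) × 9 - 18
Convert 0x21 (hexadecimal) → 2×16 + 1 = 33 (decimal)
Expression in decimal: (33 + 42) × 9 - 18
Parentheses first: 33 + 42 = 75
Multiply: 75 × 9 = 675
Subtract: 675 - 18 = 657
657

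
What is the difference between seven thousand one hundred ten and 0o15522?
Convert seven thousand one hundred ten (English words) → 7×1000 + 1×100 + 10 = 7110 (decimal)
Convert 0o15522 (octal) → 1×4096 + 5×512 + 5×64 + 2×8 + 2 = 6994 (decimal)
Difference: |7110 - 6994| = 116
116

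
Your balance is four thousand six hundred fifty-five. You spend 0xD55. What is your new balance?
Convert four thousand six hundred fifty-five (English words) → 4×1000 + 6×100 + 55 = 4655 (decimal)
Convert 0xD55 (hexadecimal) → 13×256 + 5×16 + 5 = 3413 (decimal)
Compute 4655 - 3413 = 1242
1242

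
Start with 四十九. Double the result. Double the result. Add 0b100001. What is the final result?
Convert 四十九 (Chinese numeral) → 4×10 + 9 = 49 (decimal)
Start: 49
49 × 2 = 98
98 × 2 = 196
Convert 0b100001 (binary) → 32 + 1 = 33 (decimal)
196 + 33 = 229
229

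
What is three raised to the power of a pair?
Convert three (English words) → 3 (decimal)
Convert a pair (colloquial) → 2 (decimal)
Compute 3 ^ 2 = 9
9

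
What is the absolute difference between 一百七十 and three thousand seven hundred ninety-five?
Convert 一百七十 (Chinese numeral) → 1×100 + 7×10 = 170 (decimal)
Convert three thousand seven hundred ninety-five (English words) → 3×1000 + 7×100 + 95 = 3795 (decimal)
Compute |170 - 3795| = 3625
3625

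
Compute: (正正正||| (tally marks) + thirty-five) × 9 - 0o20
Convert 正正正||| (tally marks) → 5 + 5 + 5 + 3 = 18 (decimal)
Convert thirty-five (English words) → 35 (decimal)
Convert 0o20 (octal) → 2×8 = 16 (decimal)
Expression in decimal: (18 + 35) × 9 - 16
Parentheses first: 18 + 35 = 53
Multiply: 53 × 9 = 477
Subtract: 477 - 16 = 461
461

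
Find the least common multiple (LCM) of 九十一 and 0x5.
Convert 九十一 (Chinese numeral) → 9×10 + 1 = 91 (decimal)
Convert 0x5 (hexadecimal) → 5 (decimal)
Compute lcm(91, 5) = 455
455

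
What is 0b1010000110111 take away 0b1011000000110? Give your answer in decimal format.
Convert 0b1010000110111 (binary) → 4096 + 1024 + 32 + 16 + 4 + 2 + 1 = 5175 (decimal)
Convert 0b1011000000110 (binary) → 4096 + 1024 + 512 + 4 + 2 = 5638 (decimal)
Compute 5175 - 5638 = -463
-463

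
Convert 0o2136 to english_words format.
Convert 0o2136 (octal) → 2×512 + 1×64 + 3×8 + 6 = 1118 (decimal)
Convert 1118 (decimal) → 1118 = 1×1000 + 1×100 + 18 → one thousand one hundred eighteen (English words)
one thousand one hundred eighteen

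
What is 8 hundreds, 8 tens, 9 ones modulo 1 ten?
Convert 8 hundreds, 8 tens, 9 ones (place-value notation) → 8×100 + 8×10 + 9 = 889 (decimal)
Convert 1 ten (place-value notation) → 1×10 = 10 (decimal)
Compute 889 mod 10 = 9
9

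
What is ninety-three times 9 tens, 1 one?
Convert ninety-three (English words) → 93 (decimal)
Convert 9 tens, 1 one (place-value notation) → 9×10 + 1 = 91 (decimal)
Compute 93 × 91 = 8463
8463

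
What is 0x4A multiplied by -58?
Convert 0x4A (hexadecimal) → 4×16 + 10 = 74 (decimal)
Compute 74 × -58 = -4292
-4292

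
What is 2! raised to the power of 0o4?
Convert 2! (factorial) → 2 (decimal)
Convert 0o4 (octal) → 4 (decimal)
Compute 2 ^ 4 = 16
16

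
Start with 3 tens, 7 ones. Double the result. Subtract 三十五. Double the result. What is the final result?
Convert 3 tens, 7 ones (place-value notation) → 3×10 + 7 = 37 (decimal)
Start: 37
37 × 2 = 74
Convert 三十五 (Chinese numeral) → 3×10 + 5 = 35 (decimal)
74 - 35 = 39
39 × 2 = 78
78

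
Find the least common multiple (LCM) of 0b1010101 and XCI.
Convert 0b1010101 (binary) → 64 + 16 + 4 + 1 = 85 (decimal)
Convert XCI (Roman numeral) → 90 + 1 = 91 (decimal)
Compute lcm(85, 91) = 7735
7735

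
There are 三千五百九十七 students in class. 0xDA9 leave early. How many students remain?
Convert 三千五百九十七 (Chinese numeral) → 3×1000 + 5×100 + 9×10 + 7 = 3597 (decimal)
Convert 0xDA9 (hexadecimal) → 13×256 + 10×16 + 9 = 3497 (decimal)
Compute 3597 - 3497 = 100
100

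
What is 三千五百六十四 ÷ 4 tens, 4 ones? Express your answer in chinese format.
Convert 三千五百六十四 (Chinese numeral) → 3×1000 + 5×100 + 6×10 + 4 = 3564 (decimal)
Convert 4 tens, 4 ones (place-value notation) → 4×10 + 4 = 44 (decimal)
Compute 3564 ÷ 44 = 81
Convert 81 (decimal) → 81 = 8×10 + 1 → 八十一 (Chinese numeral)
八十一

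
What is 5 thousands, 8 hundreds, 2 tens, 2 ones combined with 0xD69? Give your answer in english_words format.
Convert 5 thousands, 8 hundreds, 2 tens, 2 ones (place-value notation) → 5×1000 + 8×100 + 2×10 + 2 = 5822 (decimal)
Convert 0xD69 (hexadecimal) → 13×256 + 6×16 + 9 = 3433 (decimal)
Compute 5822 + 3433 = 9255
Convert 9255 (decimal) → 9255 = 9×1000 + 2×100 + 55 → nine thousand two hundred fifty-five (English words)
nine thousand two hundred fifty-five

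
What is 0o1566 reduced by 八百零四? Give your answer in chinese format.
Convert 0o1566 (octal) → 1×512 + 5×64 + 6×8 + 6 = 886 (decimal)
Convert 八百零四 (Chinese numeral) → 8×100 + 4 = 804 (decimal)
Compute 886 - 804 = 82
Convert 82 (decimal) → 82 = 8×10 + 2 → 八十二 (Chinese numeral)
八十二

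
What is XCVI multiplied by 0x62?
Convert XCVI (Roman numeral) → 90 + 5 + 1 = 96 (decimal)
Convert 0x62 (hexadecimal) → 6×16 + 2 = 98 (decimal)
Compute 96 × 98 = 9408
9408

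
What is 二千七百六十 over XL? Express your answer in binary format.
Convert 二千七百六十 (Chinese numeral) → 2×1000 + 7×100 + 6×10 = 2760 (decimal)
Convert XL (Roman numeral) → 40 (decimal)
Compute 2760 ÷ 40 = 69
Convert 69 (decimal) → 69 = 64 + 4 + 1 → 0b1000101 (binary)
0b1000101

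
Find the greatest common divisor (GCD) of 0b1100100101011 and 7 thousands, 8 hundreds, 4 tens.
Convert 0b1100100101011 (binary) → 4096 + 2048 + 256 + 32 + 8 + 2 + 1 = 6443 (decimal)
Convert 7 thousands, 8 hundreds, 4 tens (place-value notation) → 7×1000 + 8×100 + 4×10 = 7840 (decimal)
Compute gcd(6443, 7840) = 1
1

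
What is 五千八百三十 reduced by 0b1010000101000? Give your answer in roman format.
Convert 五千八百三十 (Chinese numeral) → 5×1000 + 8×100 + 3×10 = 5830 (decimal)
Convert 0b1010000101000 (binary) → 4096 + 1024 + 32 + 8 = 5160 (decimal)
Compute 5830 - 5160 = 670
Convert 670 (decimal) → 670 = 500 + 100 + 50 + 10 + 10 → DCLXX (Roman numeral)
DCLXX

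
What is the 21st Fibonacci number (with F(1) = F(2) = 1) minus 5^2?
The 21st Fibonacci number (with F(1) = F(2) = 1) = 10946
Convert 5^2 (power) → 25 (decimal)
Compute 10946 - 25 = 10921
10921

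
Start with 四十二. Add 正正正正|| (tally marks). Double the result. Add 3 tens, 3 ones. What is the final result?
Convert 四十二 (Chinese numeral) → 4×10 + 2 = 42 (decimal)
Start: 42
Convert 正正正正|| (tally marks) → 5 + 5 + 5 + 5 + 2 = 22 (decimal)
42 + 22 = 64
64 × 2 = 128
Convert 3 tens, 3 ones (place-value notation) → 3×10 + 3 = 33 (decimal)
128 + 33 = 161
161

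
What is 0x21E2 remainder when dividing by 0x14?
Convert 0x21E2 (hexadecimal) → 2×4096 + 1×256 + 14×16 + 2 = 8674 (decimal)
Convert 0x14 (hexadecimal) → 1×16 + 4 = 20 (decimal)
Compute 8674 mod 20 = 14
14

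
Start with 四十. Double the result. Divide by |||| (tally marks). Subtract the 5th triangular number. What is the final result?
Convert 四十 (Chinese numeral) → 4×10 = 40 (decimal)
Start: 40
40 × 2 = 80
Convert |||| (tally marks) → 4 (decimal)
80 ÷ 4 = 20
Convert the 5th triangular number (triangular index) → 5×6/2 = 15 (decimal)
20 - 15 = 5
5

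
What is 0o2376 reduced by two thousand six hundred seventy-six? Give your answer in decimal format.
Convert 0o2376 (octal) → 2×512 + 3×64 + 7×8 + 6 = 1278 (decimal)
Convert two thousand six hundred seventy-six (English words) → 2×1000 + 6×100 + 76 = 2676 (decimal)
Compute 1278 - 2676 = -1398
-1398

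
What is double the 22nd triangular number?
The 22nd triangular number = 22×23/2 = 253
Compute 253 × 2 = 506
506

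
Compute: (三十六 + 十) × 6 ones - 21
Convert 三十六 (Chinese numeral) → 3×10 + 6 = 36 (decimal)
Convert 十 (Chinese numeral) → 1×10 = 10 (decimal)
Convert 6 ones (place-value notation) → 6 (decimal)
Expression in decimal: (36 + 10) × 6 - 21
Parentheses first: 36 + 10 = 46
Multiply: 46 × 6 = 276
Subtract: 276 - 21 = 255
255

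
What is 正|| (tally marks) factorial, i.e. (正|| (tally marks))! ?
Convert 正|| (tally marks) → 5 + 2 = 7 (decimal)
Compute 7! = 5040
5040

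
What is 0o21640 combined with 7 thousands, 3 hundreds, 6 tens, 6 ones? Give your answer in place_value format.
Convert 0o21640 (octal) → 2×4096 + 1×512 + 6×64 + 4×8 = 9120 (decimal)
Convert 7 thousands, 3 hundreds, 6 tens, 6 ones (place-value notation) → 7×1000 + 3×100 + 6×10 + 6 = 7366 (decimal)
Compute 9120 + 7366 = 16486
Convert 16486 (decimal) → 16486 = 16×1000 + 4×100 + 8×10 + 6 → 16 thousands, 4 hundreds, 8 tens, 6 ones (place-value notation)
16 thousands, 4 hundreds, 8 tens, 6 ones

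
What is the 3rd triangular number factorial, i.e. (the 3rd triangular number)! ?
Convert the 3rd triangular number (triangular index) → 3×4/2 = 6 (decimal)
Compute 6! = 720
720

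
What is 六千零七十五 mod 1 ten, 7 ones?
Convert 六千零七十五 (Chinese numeral) → 6×1000 + 7×10 + 5 = 6075 (decimal)
Convert 1 ten, 7 ones (place-value notation) → 1×10 + 7 = 17 (decimal)
Compute 6075 mod 17 = 6
6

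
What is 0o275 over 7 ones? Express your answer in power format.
Convert 0o275 (octal) → 2×64 + 7×8 + 5 = 189 (decimal)
Convert 7 ones (place-value notation) → 7 (decimal)
Compute 189 ÷ 7 = 27
Convert 27 (decimal) → 3^3 (power)
3^3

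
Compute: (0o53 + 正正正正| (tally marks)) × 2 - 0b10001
Convert 0o53 (octal) → 5×8 + 3 = 43 (decimal)
Convert 正正正正| (tally marks) → 5 + 5 + 5 + 5 + 1 = 21 (decimal)
Convert 0b10001 (binary) → 16 + 1 = 17 (decimal)
Expression in decimal: (43 + 21) × 2 - 17
Parentheses first: 43 + 21 = 64
Multiply: 64 × 2 = 128
Subtract: 128 - 17 = 111
111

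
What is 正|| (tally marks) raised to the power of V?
Convert 正|| (tally marks) → 5 + 2 = 7 (decimal)
Convert V (Roman numeral) → 5 (decimal)
Compute 7 ^ 5 = 16807
16807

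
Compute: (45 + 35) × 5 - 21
Parentheses first: 45 + 35 = 80
Multiply: 80 × 5 = 400
Subtract: 400 - 21 = 379
379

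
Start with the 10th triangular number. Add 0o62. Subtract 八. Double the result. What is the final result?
Convert the 10th triangular number (triangular index) → 10×11/2 = 55 (decimal)
Start: 55
Convert 0o62 (octal) → 6×8 + 2 = 50 (decimal)
55 + 50 = 105
Convert 八 (Chinese numeral) → 8 (decimal)
105 - 8 = 97
97 × 2 = 194
194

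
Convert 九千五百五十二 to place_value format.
Convert 九千五百五十二 (Chinese numeral) → 9×1000 + 5×100 + 5×10 + 2 = 9552 (decimal)
Convert 9552 (decimal) → 9552 = 9×1000 + 5×100 + 5×10 + 2 → 9 thousands, 5 hundreds, 5 tens, 2 ones (place-value notation)
9 thousands, 5 hundreds, 5 tens, 2 ones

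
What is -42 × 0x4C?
Convert 0x4C (hexadecimal) → 4×16 + 12 = 76 (decimal)
Compute -42 × 76 = -3192
-3192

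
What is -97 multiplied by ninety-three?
Convert ninety-three (English words) → 93 (decimal)
Compute -97 × 93 = -9021
-9021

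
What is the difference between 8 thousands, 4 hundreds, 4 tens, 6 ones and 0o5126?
Convert 8 thousands, 4 hundreds, 4 tens, 6 ones (place-value notation) → 8×1000 + 4×100 + 4×10 + 6 = 8446 (decimal)
Convert 0o5126 (octal) → 5×512 + 1×64 + 2×8 + 6 = 2646 (decimal)
Difference: |8446 - 2646| = 5800
5800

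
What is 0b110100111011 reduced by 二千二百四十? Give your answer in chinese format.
Convert 0b110100111011 (binary) → 2048 + 1024 + 256 + 32 + 16 + 8 + 2 + 1 = 3387 (decimal)
Convert 二千二百四十 (Chinese numeral) → 2×1000 + 2×100 + 4×10 = 2240 (decimal)
Compute 3387 - 2240 = 1147
Convert 1147 (decimal) → 1147 = 1×1000 + 1×100 + 4×10 + 7 → 一千一百四十七 (Chinese numeral)
一千一百四十七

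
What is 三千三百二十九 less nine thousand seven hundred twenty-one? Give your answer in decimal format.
Convert 三千三百二十九 (Chinese numeral) → 3×1000 + 3×100 + 2×10 + 9 = 3329 (decimal)
Convert nine thousand seven hundred twenty-one (English words) → 9×1000 + 7×100 + 21 = 9721 (decimal)
Compute 3329 - 9721 = -6392
-6392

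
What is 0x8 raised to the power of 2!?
Convert 0x8 (hexadecimal) → 8 (decimal)
Convert 2! (factorial) → 2 (decimal)
Compute 8 ^ 2 = 64
64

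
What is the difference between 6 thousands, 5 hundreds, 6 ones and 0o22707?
Convert 6 thousands, 5 hundreds, 6 ones (place-value notation) → 6×1000 + 5×100 + 6 = 6506 (decimal)
Convert 0o22707 (octal) → 2×4096 + 2×512 + 7×64 + 7 = 9671 (decimal)
Difference: |6506 - 9671| = 3165
3165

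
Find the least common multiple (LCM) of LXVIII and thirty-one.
Convert LXVIII (Roman numeral) → 50 + 10 + 5 + 1 + 1 + 1 = 68 (decimal)
Convert thirty-one (English words) → 31 (decimal)
Compute lcm(68, 31) = 2108
2108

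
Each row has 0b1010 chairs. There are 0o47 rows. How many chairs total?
Convert 0b1010 (binary) → 8 + 2 = 10 (decimal)
Convert 0o47 (octal) → 4×8 + 7 = 39 (decimal)
Compute 10 × 39 = 390
390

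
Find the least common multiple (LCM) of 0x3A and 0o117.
Convert 0x3A (hexadecimal) → 3×16 + 10 = 58 (decimal)
Convert 0o117 (octal) → 1×64 + 1×8 + 7 = 79 (decimal)
Compute lcm(58, 79) = 4582
4582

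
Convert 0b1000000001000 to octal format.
Convert 0b1000000001000 (binary) → 4096 + 8 = 4104 (decimal)
Convert 4104 (decimal) → 4104 = 1×4096 + 1×8 → 0o10010 (octal)
0o10010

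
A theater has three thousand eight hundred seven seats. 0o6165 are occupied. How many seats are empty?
Convert three thousand eight hundred seven (English words) → 3×1000 + 8×100 + 7 = 3807 (decimal)
Convert 0o6165 (octal) → 6×512 + 1×64 + 6×8 + 5 = 3189 (decimal)
Compute 3807 - 3189 = 618
618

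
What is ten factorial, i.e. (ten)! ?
Convert ten (English words) → 10 (decimal)
Compute 10! = 3628800
3628800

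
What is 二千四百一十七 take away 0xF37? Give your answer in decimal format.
Convert 二千四百一十七 (Chinese numeral) → 2×1000 + 4×100 + 1×10 + 7 = 2417 (decimal)
Convert 0xF37 (hexadecimal) → 15×256 + 3×16 + 7 = 3895 (decimal)
Compute 2417 - 3895 = -1478
-1478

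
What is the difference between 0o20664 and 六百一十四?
Convert 0o20664 (octal) → 2×4096 + 6×64 + 6×8 + 4 = 8628 (decimal)
Convert 六百一十四 (Chinese numeral) → 6×100 + 1×10 + 4 = 614 (decimal)
Difference: |8628 - 614| = 8014
8014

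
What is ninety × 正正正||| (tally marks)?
Convert ninety (English words) → 90 (decimal)
Convert 正正正||| (tally marks) → 5 + 5 + 5 + 3 = 18 (decimal)
Compute 90 × 18 = 1620
1620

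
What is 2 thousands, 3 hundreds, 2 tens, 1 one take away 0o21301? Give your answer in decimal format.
Convert 2 thousands, 3 hundreds, 2 tens, 1 one (place-value notation) → 2×1000 + 3×100 + 2×10 + 1 = 2321 (decimal)
Convert 0o21301 (octal) → 2×4096 + 1×512 + 3×64 + 1 = 8897 (decimal)
Compute 2321 - 8897 = -6576
-6576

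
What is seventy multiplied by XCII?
Convert seventy (English words) → 70 (decimal)
Convert XCII (Roman numeral) → 90 + 1 + 1 = 92 (decimal)
Compute 70 × 92 = 6440
6440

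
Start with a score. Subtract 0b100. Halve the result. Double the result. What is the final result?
Convert a score (colloquial) → 20 (decimal)
Start: 20
Convert 0b100 (binary) → 4 (decimal)
20 - 4 = 16
16 ÷ 2 = 8
8 × 2 = 16
16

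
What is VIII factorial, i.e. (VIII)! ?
Convert VIII (Roman numeral) → 5 + 1 + 1 + 1 = 8 (decimal)
Compute 8! = 40320
40320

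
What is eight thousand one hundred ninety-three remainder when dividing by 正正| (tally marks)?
Convert eight thousand one hundred ninety-three (English words) → 8×1000 + 1×100 + 93 = 8193 (decimal)
Convert 正正| (tally marks) → 5 + 5 + 1 = 11 (decimal)
Compute 8193 mod 11 = 9
9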